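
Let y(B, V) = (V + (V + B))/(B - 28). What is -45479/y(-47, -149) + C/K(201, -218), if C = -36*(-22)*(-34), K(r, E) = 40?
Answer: -1214393/115 ≈ -10560.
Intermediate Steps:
y(B, V) = (B + 2*V)/(-28 + B) (y(B, V) = (V + (B + V))/(-28 + B) = (B + 2*V)/(-28 + B))
C = -26928 (C = 792*(-34) = -26928)
-45479/y(-47, -149) + C/K(201, -218) = -45479*(-28 - 47)/(-47 + 2*(-149)) - 26928/40 = -45479*(-75/(-47 - 298)) - 26928*1/40 = -45479/((-1/75*(-345))) - 3366/5 = -45479/23/5 - 3366/5 = -45479*5/23 - 3366/5 = -227395/23 - 3366/5 = -1214393/115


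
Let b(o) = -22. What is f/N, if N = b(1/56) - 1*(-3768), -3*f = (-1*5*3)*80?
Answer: 200/1873 ≈ 0.10678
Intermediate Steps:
f = 400 (f = --1*5*3*80/3 = -(-5*3)*80/3 = -(-5)*80 = -⅓*(-1200) = 400)
N = 3746 (N = -22 - 1*(-3768) = -22 + 3768 = 3746)
f/N = 400/3746 = 400*(1/3746) = 200/1873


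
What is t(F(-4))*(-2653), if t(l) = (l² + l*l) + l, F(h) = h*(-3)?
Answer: -795900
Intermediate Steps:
F(h) = -3*h
t(l) = l + 2*l² (t(l) = (l² + l²) + l = 2*l² + l = l + 2*l²)
t(F(-4))*(-2653) = ((-3*(-4))*(1 + 2*(-3*(-4))))*(-2653) = (12*(1 + 2*12))*(-2653) = (12*(1 + 24))*(-2653) = (12*25)*(-2653) = 300*(-2653) = -795900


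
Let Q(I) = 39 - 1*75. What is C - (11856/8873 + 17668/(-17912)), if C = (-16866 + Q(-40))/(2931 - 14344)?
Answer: 26996915723/23867162338 ≈ 1.1311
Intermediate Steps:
Q(I) = -36 (Q(I) = 39 - 75 = -36)
C = 16902/11413 (C = (-16866 - 36)/(2931 - 14344) = -16902/(-11413) = -16902*(-1/11413) = 16902/11413 ≈ 1.4809)
C - (11856/8873 + 17668/(-17912)) = 16902/11413 - (11856/8873 + 17668/(-17912)) = 16902/11413 - (11856*(1/8873) + 17668*(-1/17912)) = 16902/11413 - (624/467 - 4417/4478) = 16902/11413 - 1*731533/2091226 = 16902/11413 - 731533/2091226 = 26996915723/23867162338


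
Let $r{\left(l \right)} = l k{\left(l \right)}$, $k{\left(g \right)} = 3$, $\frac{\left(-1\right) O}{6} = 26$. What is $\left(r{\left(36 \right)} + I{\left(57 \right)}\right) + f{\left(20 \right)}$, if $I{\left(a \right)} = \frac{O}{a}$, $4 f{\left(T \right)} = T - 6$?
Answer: $\frac{4133}{38} \approx 108.76$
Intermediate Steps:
$O = -156$ ($O = \left(-6\right) 26 = -156$)
$f{\left(T \right)} = - \frac{3}{2} + \frac{T}{4}$ ($f{\left(T \right)} = \frac{T - 6}{4} = \frac{-6 + T}{4} = - \frac{3}{2} + \frac{T}{4}$)
$I{\left(a \right)} = - \frac{156}{a}$
$r{\left(l \right)} = 3 l$ ($r{\left(l \right)} = l 3 = 3 l$)
$\left(r{\left(36 \right)} + I{\left(57 \right)}\right) + f{\left(20 \right)} = \left(3 \cdot 36 - \frac{156}{57}\right) + \left(- \frac{3}{2} + \frac{1}{4} \cdot 20\right) = \left(108 - \frac{52}{19}\right) + \left(- \frac{3}{2} + 5\right) = \left(108 - \frac{52}{19}\right) + \frac{7}{2} = \frac{2000}{19} + \frac{7}{2} = \frac{4133}{38}$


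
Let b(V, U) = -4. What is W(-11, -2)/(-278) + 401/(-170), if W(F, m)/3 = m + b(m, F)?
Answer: -54209/23630 ≈ -2.2941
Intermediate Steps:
W(F, m) = -12 + 3*m (W(F, m) = 3*(m - 4) = 3*(-4 + m) = -12 + 3*m)
W(-11, -2)/(-278) + 401/(-170) = (-12 + 3*(-2))/(-278) + 401/(-170) = (-12 - 6)*(-1/278) + 401*(-1/170) = -18*(-1/278) - 401/170 = 9/139 - 401/170 = -54209/23630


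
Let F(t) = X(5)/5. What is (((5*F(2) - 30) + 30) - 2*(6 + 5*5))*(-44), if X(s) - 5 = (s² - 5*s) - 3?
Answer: 2640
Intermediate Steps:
X(s) = 2 + s² - 5*s (X(s) = 5 + ((s² - 5*s) - 3) = 5 + (-3 + s² - 5*s) = 2 + s² - 5*s)
F(t) = ⅖ (F(t) = (2 + 5² - 5*5)/5 = (2 + 25 - 25)*(⅕) = 2*(⅕) = ⅖)
(((5*F(2) - 30) + 30) - 2*(6 + 5*5))*(-44) = (((5*(⅖) - 30) + 30) - 2*(6 + 5*5))*(-44) = (((2 - 30) + 30) - 2*(6 + 25))*(-44) = ((-28 + 30) - 2*31)*(-44) = (2 - 62)*(-44) = -60*(-44) = 2640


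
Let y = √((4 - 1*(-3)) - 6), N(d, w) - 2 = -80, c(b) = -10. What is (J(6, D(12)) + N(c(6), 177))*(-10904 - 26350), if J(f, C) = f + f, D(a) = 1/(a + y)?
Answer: 2458764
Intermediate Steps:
N(d, w) = -78 (N(d, w) = 2 - 80 = -78)
y = 1 (y = √((4 + 3) - 6) = √(7 - 6) = √1 = 1)
D(a) = 1/(1 + a) (D(a) = 1/(a + 1) = 1/(1 + a))
J(f, C) = 2*f
(J(6, D(12)) + N(c(6), 177))*(-10904 - 26350) = (2*6 - 78)*(-10904 - 26350) = (12 - 78)*(-37254) = -66*(-37254) = 2458764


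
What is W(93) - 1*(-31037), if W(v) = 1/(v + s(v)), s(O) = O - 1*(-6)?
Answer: 5959105/192 ≈ 31037.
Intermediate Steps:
s(O) = 6 + O (s(O) = O + 6 = 6 + O)
W(v) = 1/(6 + 2*v) (W(v) = 1/(v + (6 + v)) = 1/(6 + 2*v))
W(93) - 1*(-31037) = 1/(2*(3 + 93)) - 1*(-31037) = (½)/96 + 31037 = (½)*(1/96) + 31037 = 1/192 + 31037 = 5959105/192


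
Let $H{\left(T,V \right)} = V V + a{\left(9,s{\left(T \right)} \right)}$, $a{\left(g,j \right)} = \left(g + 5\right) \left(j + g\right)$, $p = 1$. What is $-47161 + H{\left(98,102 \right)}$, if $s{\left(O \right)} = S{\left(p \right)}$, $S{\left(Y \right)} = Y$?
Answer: $-36617$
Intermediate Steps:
$s{\left(O \right)} = 1$
$a{\left(g,j \right)} = \left(5 + g\right) \left(g + j\right)$
$H{\left(T,V \right)} = 140 + V^{2}$ ($H{\left(T,V \right)} = V V + \left(9^{2} + 5 \cdot 9 + 5 \cdot 1 + 9 \cdot 1\right) = V^{2} + \left(81 + 45 + 5 + 9\right) = V^{2} + 140 = 140 + V^{2}$)
$-47161 + H{\left(98,102 \right)} = -47161 + \left(140 + 102^{2}\right) = -47161 + \left(140 + 10404\right) = -47161 + 10544 = -36617$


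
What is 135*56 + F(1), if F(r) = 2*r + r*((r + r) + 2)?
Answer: 7566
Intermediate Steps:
F(r) = 2*r + r*(2 + 2*r) (F(r) = 2*r + r*(2*r + 2) = 2*r + r*(2 + 2*r))
135*56 + F(1) = 135*56 + 2*1*(2 + 1) = 7560 + 2*1*3 = 7560 + 6 = 7566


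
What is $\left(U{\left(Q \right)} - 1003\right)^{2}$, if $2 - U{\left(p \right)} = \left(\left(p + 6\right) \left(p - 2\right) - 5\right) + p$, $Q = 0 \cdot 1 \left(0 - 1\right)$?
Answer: $968256$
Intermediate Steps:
$Q = 0$ ($Q = 0 \cdot 1 \left(-1\right) = 0 \left(-1\right) = 0$)
$U{\left(p \right)} = 7 - p - \left(-2 + p\right) \left(6 + p\right)$ ($U{\left(p \right)} = 2 - \left(\left(\left(p + 6\right) \left(p - 2\right) - 5\right) + p\right) = 2 - \left(\left(\left(6 + p\right) \left(-2 + p\right) - 5\right) + p\right) = 2 - \left(\left(\left(-2 + p\right) \left(6 + p\right) - 5\right) + p\right) = 2 - \left(\left(-5 + \left(-2 + p\right) \left(6 + p\right)\right) + p\right) = 2 - \left(-5 + p + \left(-2 + p\right) \left(6 + p\right)\right) = 7 - p - \left(-2 + p\right) \left(6 + p\right)$)
$\left(U{\left(Q \right)} - 1003\right)^{2} = \left(\left(19 - 0^{2} - 0\right) - 1003\right)^{2} = \left(\left(19 - 0 + 0\right) - 1003\right)^{2} = \left(\left(19 + 0 + 0\right) - 1003\right)^{2} = \left(19 - 1003\right)^{2} = \left(-984\right)^{2} = 968256$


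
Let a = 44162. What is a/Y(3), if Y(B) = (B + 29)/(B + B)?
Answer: 66243/8 ≈ 8280.4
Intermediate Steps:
Y(B) = (29 + B)/(2*B) (Y(B) = (29 + B)/((2*B)) = (29 + B)*(1/(2*B)) = (29 + B)/(2*B))
a/Y(3) = 44162/(((1/2)*(29 + 3)/3)) = 44162/(((1/2)*(1/3)*32)) = 44162/(16/3) = 44162*(3/16) = 66243/8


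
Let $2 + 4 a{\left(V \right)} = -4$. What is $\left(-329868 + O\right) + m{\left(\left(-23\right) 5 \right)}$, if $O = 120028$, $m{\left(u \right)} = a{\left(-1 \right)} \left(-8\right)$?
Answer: $-209828$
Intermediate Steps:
$a{\left(V \right)} = - \frac{3}{2}$ ($a{\left(V \right)} = - \frac{1}{2} + \frac{1}{4} \left(-4\right) = - \frac{1}{2} - 1 = - \frac{3}{2}$)
$m{\left(u \right)} = 12$ ($m{\left(u \right)} = \left(- \frac{3}{2}\right) \left(-8\right) = 12$)
$\left(-329868 + O\right) + m{\left(\left(-23\right) 5 \right)} = \left(-329868 + 120028\right) + 12 = -209840 + 12 = -209828$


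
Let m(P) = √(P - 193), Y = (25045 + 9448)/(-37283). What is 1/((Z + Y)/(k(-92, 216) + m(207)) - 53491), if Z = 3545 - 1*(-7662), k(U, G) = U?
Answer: -44980112880521837/2411519084654440090055 + 7788345774452*√14/16880633592581080630385 ≈ -1.8650e-5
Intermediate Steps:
Y = -34493/37283 (Y = 34493*(-1/37283) = -34493/37283 ≈ -0.92517)
m(P) = √(-193 + P)
Z = 11207 (Z = 3545 + 7662 = 11207)
1/((Z + Y)/(k(-92, 216) + m(207)) - 53491) = 1/((11207 - 34493/37283)/(-92 + √(-193 + 207)) - 53491) = 1/(417796088/(37283*(-92 + √14)) - 53491) = 1/(-53491 + 417796088/(37283*(-92 + √14)))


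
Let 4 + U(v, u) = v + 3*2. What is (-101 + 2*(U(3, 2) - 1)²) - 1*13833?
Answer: -13902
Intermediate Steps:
U(v, u) = 2 + v (U(v, u) = -4 + (v + 3*2) = -4 + (v + 6) = -4 + (6 + v) = 2 + v)
(-101 + 2*(U(3, 2) - 1)²) - 1*13833 = (-101 + 2*((2 + 3) - 1)²) - 1*13833 = (-101 + 2*(5 - 1)²) - 13833 = (-101 + 2*4²) - 13833 = (-101 + 2*16) - 13833 = (-101 + 32) - 13833 = -69 - 13833 = -13902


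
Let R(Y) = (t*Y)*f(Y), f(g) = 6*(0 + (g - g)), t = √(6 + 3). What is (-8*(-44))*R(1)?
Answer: 0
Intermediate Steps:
t = 3 (t = √9 = 3)
f(g) = 0 (f(g) = 6*(0 + 0) = 6*0 = 0)
R(Y) = 0 (R(Y) = (3*Y)*0 = 0)
(-8*(-44))*R(1) = -8*(-44)*0 = 352*0 = 0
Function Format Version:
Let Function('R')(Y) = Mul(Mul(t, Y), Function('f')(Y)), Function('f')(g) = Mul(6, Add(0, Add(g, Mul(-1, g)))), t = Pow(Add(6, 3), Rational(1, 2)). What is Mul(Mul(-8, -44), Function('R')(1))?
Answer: 0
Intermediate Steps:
t = 3 (t = Pow(9, Rational(1, 2)) = 3)
Function('f')(g) = 0 (Function('f')(g) = Mul(6, Add(0, 0)) = Mul(6, 0) = 0)
Function('R')(Y) = 0 (Function('R')(Y) = Mul(Mul(3, Y), 0) = 0)
Mul(Mul(-8, -44), Function('R')(1)) = Mul(Mul(-8, -44), 0) = Mul(352, 0) = 0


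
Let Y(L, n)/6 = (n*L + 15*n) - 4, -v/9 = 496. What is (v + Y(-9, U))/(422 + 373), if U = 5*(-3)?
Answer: -1676/265 ≈ -6.3245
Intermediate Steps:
U = -15
v = -4464 (v = -9*496 = -4464)
Y(L, n) = -24 + 90*n + 6*L*n (Y(L, n) = 6*((n*L + 15*n) - 4) = 6*((L*n + 15*n) - 4) = 6*((15*n + L*n) - 4) = 6*(-4 + 15*n + L*n) = -24 + 90*n + 6*L*n)
(v + Y(-9, U))/(422 + 373) = (-4464 + (-24 + 90*(-15) + 6*(-9)*(-15)))/(422 + 373) = (-4464 + (-24 - 1350 + 810))/795 = (-4464 - 564)*(1/795) = -5028*1/795 = -1676/265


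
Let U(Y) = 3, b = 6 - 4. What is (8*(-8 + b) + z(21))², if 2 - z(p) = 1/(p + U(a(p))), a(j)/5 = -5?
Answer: 1221025/576 ≈ 2119.8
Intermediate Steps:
b = 2
a(j) = -25 (a(j) = 5*(-5) = -25)
z(p) = 2 - 1/(3 + p) (z(p) = 2 - 1/(p + 3) = 2 - 1/(3 + p))
(8*(-8 + b) + z(21))² = (8*(-8 + 2) + (5 + 2*21)/(3 + 21))² = (8*(-6) + (5 + 42)/24)² = (-48 + (1/24)*47)² = (-48 + 47/24)² = (-1105/24)² = 1221025/576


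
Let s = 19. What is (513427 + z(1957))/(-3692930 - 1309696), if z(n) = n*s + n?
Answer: -184189/1667542 ≈ -0.11046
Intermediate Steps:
z(n) = 20*n (z(n) = n*19 + n = 19*n + n = 20*n)
(513427 + z(1957))/(-3692930 - 1309696) = (513427 + 20*1957)/(-3692930 - 1309696) = (513427 + 39140)/(-5002626) = 552567*(-1/5002626) = -184189/1667542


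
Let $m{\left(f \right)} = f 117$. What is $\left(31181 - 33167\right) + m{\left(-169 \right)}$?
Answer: $-21759$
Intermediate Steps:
$m{\left(f \right)} = 117 f$
$\left(31181 - 33167\right) + m{\left(-169 \right)} = \left(31181 - 33167\right) + 117 \left(-169\right) = -1986 - 19773 = -21759$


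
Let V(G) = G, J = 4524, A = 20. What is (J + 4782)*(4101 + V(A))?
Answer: 38350026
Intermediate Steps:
(J + 4782)*(4101 + V(A)) = (4524 + 4782)*(4101 + 20) = 9306*4121 = 38350026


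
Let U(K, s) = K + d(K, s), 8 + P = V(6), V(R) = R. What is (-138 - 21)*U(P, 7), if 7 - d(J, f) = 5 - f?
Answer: -1113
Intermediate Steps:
P = -2 (P = -8 + 6 = -2)
d(J, f) = 2 + f (d(J, f) = 7 - (5 - f) = 7 + (-5 + f) = 2 + f)
U(K, s) = 2 + K + s (U(K, s) = K + (2 + s) = 2 + K + s)
(-138 - 21)*U(P, 7) = (-138 - 21)*(2 - 2 + 7) = -159*7 = -1113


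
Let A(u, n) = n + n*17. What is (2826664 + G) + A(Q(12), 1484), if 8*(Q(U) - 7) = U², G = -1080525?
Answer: 1772851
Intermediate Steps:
Q(U) = 7 + U²/8
A(u, n) = 18*n (A(u, n) = n + 17*n = 18*n)
(2826664 + G) + A(Q(12), 1484) = (2826664 - 1080525) + 18*1484 = 1746139 + 26712 = 1772851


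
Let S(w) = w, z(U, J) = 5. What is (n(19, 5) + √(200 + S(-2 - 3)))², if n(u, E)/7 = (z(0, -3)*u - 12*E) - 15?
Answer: (140 + √195)² ≈ 23705.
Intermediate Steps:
n(u, E) = -105 - 84*E + 35*u (n(u, E) = 7*((5*u - 12*E) - 15) = 7*((-12*E + 5*u) - 15) = 7*(-15 - 12*E + 5*u) = -105 - 84*E + 35*u)
(n(19, 5) + √(200 + S(-2 - 3)))² = ((-105 - 84*5 + 35*19) + √(200 + (-2 - 3)))² = ((-105 - 420 + 665) + √(200 - 5))² = (140 + √195)²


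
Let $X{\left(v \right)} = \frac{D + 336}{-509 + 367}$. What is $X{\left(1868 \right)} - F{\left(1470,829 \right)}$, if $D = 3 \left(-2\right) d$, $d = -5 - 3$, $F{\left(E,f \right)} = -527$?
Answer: $\frac{37225}{71} \approx 524.3$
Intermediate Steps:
$d = -8$ ($d = -5 - 3 = -8$)
$D = 48$ ($D = 3 \left(-2\right) \left(-8\right) = \left(-6\right) \left(-8\right) = 48$)
$X{\left(v \right)} = - \frac{192}{71}$ ($X{\left(v \right)} = \frac{48 + 336}{-509 + 367} = \frac{384}{-142} = 384 \left(- \frac{1}{142}\right) = - \frac{192}{71}$)
$X{\left(1868 \right)} - F{\left(1470,829 \right)} = - \frac{192}{71} - -527 = - \frac{192}{71} + 527 = \frac{37225}{71}$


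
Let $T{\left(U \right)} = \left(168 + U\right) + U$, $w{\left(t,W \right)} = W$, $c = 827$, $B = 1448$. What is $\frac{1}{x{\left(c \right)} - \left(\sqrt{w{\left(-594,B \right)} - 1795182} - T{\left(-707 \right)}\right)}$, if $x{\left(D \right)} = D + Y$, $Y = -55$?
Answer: $\frac{i}{\sqrt{1793734} - 474 i} \approx -0.00023484 + 0.00066354 i$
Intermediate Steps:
$T{\left(U \right)} = 168 + 2 U$
$x{\left(D \right)} = -55 + D$ ($x{\left(D \right)} = D - 55 = -55 + D$)
$\frac{1}{x{\left(c \right)} - \left(\sqrt{w{\left(-594,B \right)} - 1795182} - T{\left(-707 \right)}\right)} = \frac{1}{\left(-55 + 827\right) + \left(\left(168 + 2 \left(-707\right)\right) - \sqrt{1448 - 1795182}\right)} = \frac{1}{772 + \left(\left(168 - 1414\right) - \sqrt{-1793734}\right)} = \frac{1}{772 - \left(1246 + i \sqrt{1793734}\right)} = \frac{1}{-474 - i \sqrt{1793734}}$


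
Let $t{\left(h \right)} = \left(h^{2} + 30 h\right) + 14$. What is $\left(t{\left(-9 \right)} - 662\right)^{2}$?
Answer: $700569$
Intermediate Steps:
$t{\left(h \right)} = 14 + h^{2} + 30 h$
$\left(t{\left(-9 \right)} - 662\right)^{2} = \left(\left(14 + \left(-9\right)^{2} + 30 \left(-9\right)\right) - 662\right)^{2} = \left(\left(14 + 81 - 270\right) - 662\right)^{2} = \left(-175 - 662\right)^{2} = \left(-837\right)^{2} = 700569$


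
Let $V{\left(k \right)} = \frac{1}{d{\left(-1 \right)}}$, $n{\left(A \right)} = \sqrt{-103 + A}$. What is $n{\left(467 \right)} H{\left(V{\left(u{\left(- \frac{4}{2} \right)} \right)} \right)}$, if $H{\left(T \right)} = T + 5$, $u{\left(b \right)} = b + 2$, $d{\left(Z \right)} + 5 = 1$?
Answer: $\frac{19 \sqrt{91}}{2} \approx 90.624$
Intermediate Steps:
$d{\left(Z \right)} = -4$ ($d{\left(Z \right)} = -5 + 1 = -4$)
$u{\left(b \right)} = 2 + b$
$V{\left(k \right)} = - \frac{1}{4}$ ($V{\left(k \right)} = \frac{1}{-4} = - \frac{1}{4}$)
$H{\left(T \right)} = 5 + T$
$n{\left(467 \right)} H{\left(V{\left(u{\left(- \frac{4}{2} \right)} \right)} \right)} = \sqrt{-103 + 467} \left(5 - \frac{1}{4}\right) = \sqrt{364} \cdot \frac{19}{4} = 2 \sqrt{91} \cdot \frac{19}{4} = \frac{19 \sqrt{91}}{2}$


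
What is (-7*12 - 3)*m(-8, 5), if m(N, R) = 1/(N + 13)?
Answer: -87/5 ≈ -17.400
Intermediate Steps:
m(N, R) = 1/(13 + N)
(-7*12 - 3)*m(-8, 5) = (-7*12 - 3)/(13 - 8) = (-84 - 3)/5 = -87*⅕ = -87/5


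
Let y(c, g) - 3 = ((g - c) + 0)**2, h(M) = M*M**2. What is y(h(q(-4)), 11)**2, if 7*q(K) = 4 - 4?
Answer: 15376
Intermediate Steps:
q(K) = 0 (q(K) = (4 - 4)/7 = (1/7)*0 = 0)
h(M) = M**3
y(c, g) = 3 + (g - c)**2 (y(c, g) = 3 + ((g - c) + 0)**2 = 3 + (g - c)**2)
y(h(q(-4)), 11)**2 = (3 + (0**3 - 1*11)**2)**2 = (3 + (0 - 11)**2)**2 = (3 + (-11)**2)**2 = (3 + 121)**2 = 124**2 = 15376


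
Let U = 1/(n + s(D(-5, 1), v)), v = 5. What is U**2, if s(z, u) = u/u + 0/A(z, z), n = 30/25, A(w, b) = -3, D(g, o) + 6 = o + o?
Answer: 25/121 ≈ 0.20661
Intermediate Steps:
D(g, o) = -6 + 2*o (D(g, o) = -6 + (o + o) = -6 + 2*o)
n = 6/5 (n = 30*(1/25) = 6/5 ≈ 1.2000)
s(z, u) = 1 (s(z, u) = u/u + 0/(-3) = 1 + 0*(-1/3) = 1 + 0 = 1)
U = 5/11 (U = 1/(6/5 + 1) = 1/(11/5) = 5/11 ≈ 0.45455)
U**2 = (5/11)**2 = 25/121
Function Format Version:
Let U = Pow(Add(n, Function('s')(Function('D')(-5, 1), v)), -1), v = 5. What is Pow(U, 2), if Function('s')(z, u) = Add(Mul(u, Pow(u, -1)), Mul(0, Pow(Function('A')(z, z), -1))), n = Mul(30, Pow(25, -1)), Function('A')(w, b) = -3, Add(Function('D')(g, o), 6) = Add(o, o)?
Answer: Rational(25, 121) ≈ 0.20661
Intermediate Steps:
Function('D')(g, o) = Add(-6, Mul(2, o)) (Function('D')(g, o) = Add(-6, Add(o, o)) = Add(-6, Mul(2, o)))
n = Rational(6, 5) (n = Mul(30, Rational(1, 25)) = Rational(6, 5) ≈ 1.2000)
Function('s')(z, u) = 1 (Function('s')(z, u) = Add(Mul(u, Pow(u, -1)), Mul(0, Pow(-3, -1))) = Add(1, Mul(0, Rational(-1, 3))) = Add(1, 0) = 1)
U = Rational(5, 11) (U = Pow(Add(Rational(6, 5), 1), -1) = Pow(Rational(11, 5), -1) = Rational(5, 11) ≈ 0.45455)
Pow(U, 2) = Pow(Rational(5, 11), 2) = Rational(25, 121)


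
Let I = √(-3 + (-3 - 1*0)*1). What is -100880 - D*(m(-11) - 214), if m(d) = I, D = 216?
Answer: -54656 - 216*I*√6 ≈ -54656.0 - 529.09*I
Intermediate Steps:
I = I*√6 (I = √(-3 + (-3 + 0)*1) = √(-3 - 3*1) = √(-3 - 3) = √(-6) = I*√6 ≈ 2.4495*I)
m(d) = I*√6
-100880 - D*(m(-11) - 214) = -100880 - 216*(I*√6 - 214) = -100880 - 216*(-214 + I*√6) = -100880 - (-46224 + 216*I*√6) = -100880 + (46224 - 216*I*√6) = -54656 - 216*I*√6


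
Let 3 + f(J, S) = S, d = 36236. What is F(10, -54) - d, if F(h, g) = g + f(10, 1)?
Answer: -36292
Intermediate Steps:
f(J, S) = -3 + S
F(h, g) = -2 + g (F(h, g) = g + (-3 + 1) = g - 2 = -2 + g)
F(10, -54) - d = (-2 - 54) - 1*36236 = -56 - 36236 = -36292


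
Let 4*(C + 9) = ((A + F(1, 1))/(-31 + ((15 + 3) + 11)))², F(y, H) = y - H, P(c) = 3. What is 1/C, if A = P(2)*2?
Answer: -4/27 ≈ -0.14815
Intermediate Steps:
A = 6 (A = 3*2 = 6)
C = -27/4 (C = -9 + ((6 + (1 - 1*1))/(-31 + ((15 + 3) + 11)))²/4 = -9 + ((6 + (1 - 1))/(-31 + (18 + 11)))²/4 = -9 + ((6 + 0)/(-31 + 29))²/4 = -9 + (6/(-2))²/4 = -9 + (6*(-½))²/4 = -9 + (¼)*(-3)² = -9 + (¼)*9 = -9 + 9/4 = -27/4 ≈ -6.7500)
1/C = 1/(-27/4) = -4/27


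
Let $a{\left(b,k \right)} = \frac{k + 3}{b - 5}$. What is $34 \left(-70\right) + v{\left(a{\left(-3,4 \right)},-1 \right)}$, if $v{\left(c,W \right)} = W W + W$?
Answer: $-2380$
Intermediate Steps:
$a{\left(b,k \right)} = \frac{3 + k}{-5 + b}$ ($a{\left(b,k \right)} = \frac{3 + k}{b - 5} = \frac{3 + k}{-5 + b}$)
$v{\left(c,W \right)} = W + W^{2}$ ($v{\left(c,W \right)} = W^{2} + W = W + W^{2}$)
$34 \left(-70\right) + v{\left(a{\left(-3,4 \right)},-1 \right)} = 34 \left(-70\right) - \left(1 - 1\right) = -2380 - 0 = -2380 + 0 = -2380$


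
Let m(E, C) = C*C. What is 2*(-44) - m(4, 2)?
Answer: -92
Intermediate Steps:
m(E, C) = C²
2*(-44) - m(4, 2) = 2*(-44) - 1*2² = -88 - 1*4 = -88 - 4 = -92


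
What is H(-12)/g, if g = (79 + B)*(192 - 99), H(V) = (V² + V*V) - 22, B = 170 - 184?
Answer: 266/6045 ≈ 0.044003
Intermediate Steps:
B = -14
H(V) = -22 + 2*V² (H(V) = (V² + V²) - 22 = 2*V² - 22 = -22 + 2*V²)
g = 6045 (g = (79 - 14)*(192 - 99) = 65*93 = 6045)
H(-12)/g = (-22 + 2*(-12)²)/6045 = (-22 + 2*144)*(1/6045) = (-22 + 288)*(1/6045) = 266*(1/6045) = 266/6045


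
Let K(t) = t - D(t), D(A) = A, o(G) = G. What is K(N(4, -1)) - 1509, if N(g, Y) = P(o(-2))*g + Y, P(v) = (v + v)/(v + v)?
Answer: -1509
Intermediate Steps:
P(v) = 1 (P(v) = (2*v)/((2*v)) = (2*v)*(1/(2*v)) = 1)
N(g, Y) = Y + g (N(g, Y) = 1*g + Y = g + Y = Y + g)
K(t) = 0 (K(t) = t - t = 0)
K(N(4, -1)) - 1509 = 0 - 1509 = -1509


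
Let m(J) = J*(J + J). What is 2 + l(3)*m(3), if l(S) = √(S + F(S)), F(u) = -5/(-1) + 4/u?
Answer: 2 + 12*√21 ≈ 56.991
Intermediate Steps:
m(J) = 2*J² (m(J) = J*(2*J) = 2*J²)
F(u) = 5 + 4/u (F(u) = -5*(-1) + 4/u = 5 + 4/u)
l(S) = √(5 + S + 4/S) (l(S) = √(S + (5 + 4/S)) = √(5 + S + 4/S))
2 + l(3)*m(3) = 2 + √(5 + 3 + 4/3)*(2*3²) = 2 + √(5 + 3 + 4*(⅓))*(2*9) = 2 + √(5 + 3 + 4/3)*18 = 2 + √(28/3)*18 = 2 + (2*√21/3)*18 = 2 + 12*√21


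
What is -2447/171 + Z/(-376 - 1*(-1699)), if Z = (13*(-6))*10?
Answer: -124843/8379 ≈ -14.900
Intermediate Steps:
Z = -780 (Z = -78*10 = -780)
-2447/171 + Z/(-376 - 1*(-1699)) = -2447/171 - 780/(-376 - 1*(-1699)) = -2447*1/171 - 780/(-376 + 1699) = -2447/171 - 780/1323 = -2447/171 - 780*1/1323 = -2447/171 - 260/441 = -124843/8379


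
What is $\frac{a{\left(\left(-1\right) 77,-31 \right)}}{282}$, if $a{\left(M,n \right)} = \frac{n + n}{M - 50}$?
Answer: $\frac{31}{17907} \approx 0.0017312$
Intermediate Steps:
$a{\left(M,n \right)} = \frac{2 n}{-50 + M}$
$\frac{a{\left(\left(-1\right) 77,-31 \right)}}{282} = \frac{2 \left(-31\right) \frac{1}{-50 - 77}}{282} = 2 \left(-31\right) \frac{1}{-50 - 77} \cdot \frac{1}{282} = 2 \left(-31\right) \frac{1}{-127} \cdot \frac{1}{282} = 2 \left(-31\right) \left(- \frac{1}{127}\right) \frac{1}{282} = \frac{62}{127} \cdot \frac{1}{282} = \frac{31}{17907}$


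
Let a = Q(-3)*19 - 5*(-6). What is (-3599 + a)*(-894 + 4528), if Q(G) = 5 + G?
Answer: -12831654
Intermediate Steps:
a = 68 (a = (5 - 3)*19 - 5*(-6) = 2*19 + 30 = 38 + 30 = 68)
(-3599 + a)*(-894 + 4528) = (-3599 + 68)*(-894 + 4528) = -3531*3634 = -12831654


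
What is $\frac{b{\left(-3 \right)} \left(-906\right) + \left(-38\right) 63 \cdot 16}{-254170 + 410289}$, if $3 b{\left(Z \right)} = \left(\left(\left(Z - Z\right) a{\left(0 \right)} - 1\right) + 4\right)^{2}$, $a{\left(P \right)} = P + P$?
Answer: $- \frac{41022}{156119} \approx -0.26276$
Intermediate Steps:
$a{\left(P \right)} = 2 P$
$b{\left(Z \right)} = 3$ ($b{\left(Z \right)} = \frac{\left(\left(\left(Z - Z\right) 2 \cdot 0 - 1\right) + 4\right)^{2}}{3} = \frac{\left(\left(0 \cdot 0 - 1\right) + 4\right)^{2}}{3} = \frac{\left(\left(0 - 1\right) + 4\right)^{2}}{3} = \frac{\left(-1 + 4\right)^{2}}{3} = \frac{3^{2}}{3} = \frac{1}{3} \cdot 9 = 3$)
$\frac{b{\left(-3 \right)} \left(-906\right) + \left(-38\right) 63 \cdot 16}{-254170 + 410289} = \frac{3 \left(-906\right) + \left(-38\right) 63 \cdot 16}{-254170 + 410289} = \frac{-2718 - 38304}{156119} = \left(-2718 - 38304\right) \frac{1}{156119} = \left(-41022\right) \frac{1}{156119} = - \frac{41022}{156119}$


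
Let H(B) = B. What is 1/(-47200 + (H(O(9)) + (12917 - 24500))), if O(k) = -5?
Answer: -1/58788 ≈ -1.7010e-5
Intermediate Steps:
1/(-47200 + (H(O(9)) + (12917 - 24500))) = 1/(-47200 + (-5 + (12917 - 24500))) = 1/(-47200 + (-5 - 11583)) = 1/(-47200 - 11588) = 1/(-58788) = -1/58788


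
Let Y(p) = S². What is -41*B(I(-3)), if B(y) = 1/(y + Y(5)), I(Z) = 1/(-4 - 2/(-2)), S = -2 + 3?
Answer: -123/2 ≈ -61.500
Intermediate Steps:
S = 1
I(Z) = -⅓ (I(Z) = 1/(-4 - 2*(-½)) = 1/(-4 + 1) = 1/(-3) = -⅓)
Y(p) = 1 (Y(p) = 1² = 1)
B(y) = 1/(1 + y) (B(y) = 1/(y + 1) = 1/(1 + y))
-41*B(I(-3)) = -41/(1 - ⅓) = -41/⅔ = -41*3/2 = -123/2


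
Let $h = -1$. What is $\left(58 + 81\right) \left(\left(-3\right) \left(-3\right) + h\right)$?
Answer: $1112$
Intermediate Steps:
$\left(58 + 81\right) \left(\left(-3\right) \left(-3\right) + h\right) = \left(58 + 81\right) \left(\left(-3\right) \left(-3\right) - 1\right) = 139 \left(9 - 1\right) = 139 \cdot 8 = 1112$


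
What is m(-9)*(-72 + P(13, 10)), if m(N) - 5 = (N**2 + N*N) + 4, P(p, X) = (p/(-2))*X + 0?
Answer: -23427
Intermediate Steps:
P(p, X) = -X*p/2 (P(p, X) = (-p/2)*X + 0 = -X*p/2 + 0 = -X*p/2)
m(N) = 9 + 2*N**2 (m(N) = 5 + ((N**2 + N*N) + 4) = 5 + ((N**2 + N**2) + 4) = 5 + (2*N**2 + 4) = 5 + (4 + 2*N**2) = 9 + 2*N**2)
m(-9)*(-72 + P(13, 10)) = (9 + 2*(-9)**2)*(-72 - 1/2*10*13) = (9 + 2*81)*(-72 - 65) = (9 + 162)*(-137) = 171*(-137) = -23427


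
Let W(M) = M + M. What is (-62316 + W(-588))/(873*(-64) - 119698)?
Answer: 31746/87785 ≈ 0.36163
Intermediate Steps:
W(M) = 2*M
(-62316 + W(-588))/(873*(-64) - 119698) = (-62316 + 2*(-588))/(873*(-64) - 119698) = (-62316 - 1176)/(-55872 - 119698) = -63492/(-175570) = -63492*(-1/175570) = 31746/87785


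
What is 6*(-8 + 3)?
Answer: -30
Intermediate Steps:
6*(-8 + 3) = 6*(-5) = -30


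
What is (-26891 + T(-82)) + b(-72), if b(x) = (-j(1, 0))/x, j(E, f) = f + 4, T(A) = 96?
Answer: -482309/18 ≈ -26795.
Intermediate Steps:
j(E, f) = 4 + f
b(x) = -4/x (b(x) = (-(4 + 0))/x = (-1*4)/x = -4/x)
(-26891 + T(-82)) + b(-72) = (-26891 + 96) - 4/(-72) = -26795 - 4*(-1/72) = -26795 + 1/18 = -482309/18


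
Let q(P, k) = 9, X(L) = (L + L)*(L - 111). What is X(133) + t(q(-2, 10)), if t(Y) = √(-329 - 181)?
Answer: 5852 + I*√510 ≈ 5852.0 + 22.583*I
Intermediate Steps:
X(L) = 2*L*(-111 + L) (X(L) = (2*L)*(-111 + L) = 2*L*(-111 + L))
t(Y) = I*√510 (t(Y) = √(-510) = I*√510)
X(133) + t(q(-2, 10)) = 2*133*(-111 + 133) + I*√510 = 2*133*22 + I*√510 = 5852 + I*√510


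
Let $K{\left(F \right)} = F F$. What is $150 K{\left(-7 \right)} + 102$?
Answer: $7452$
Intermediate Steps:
$K{\left(F \right)} = F^{2}$
$150 K{\left(-7 \right)} + 102 = 150 \left(-7\right)^{2} + 102 = 150 \cdot 49 + 102 = 7350 + 102 = 7452$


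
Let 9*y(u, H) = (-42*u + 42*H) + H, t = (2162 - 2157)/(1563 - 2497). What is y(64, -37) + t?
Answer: -3996631/8406 ≈ -475.45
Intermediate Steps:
t = -5/934 (t = 5/(-934) = 5*(-1/934) = -5/934 ≈ -0.0053533)
y(u, H) = -14*u/3 + 43*H/9 (y(u, H) = ((-42*u + 42*H) + H)/9 = (-42*u + 43*H)/9 = -14*u/3 + 43*H/9)
y(64, -37) + t = (-14/3*64 + (43/9)*(-37)) - 5/934 = (-896/3 - 1591/9) - 5/934 = -4279/9 - 5/934 = -3996631/8406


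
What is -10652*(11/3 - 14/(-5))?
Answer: -1033244/15 ≈ -68883.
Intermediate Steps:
-10652*(11/3 - 14/(-5)) = -10652*(11*(⅓) - 14*(-⅕)) = -10652*(11/3 + 14/5) = -10652*97/15 = -1033244/15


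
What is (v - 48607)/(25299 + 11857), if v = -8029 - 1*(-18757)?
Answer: -37879/37156 ≈ -1.0195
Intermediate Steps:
v = 10728 (v = -8029 + 18757 = 10728)
(v - 48607)/(25299 + 11857) = (10728 - 48607)/(25299 + 11857) = -37879/37156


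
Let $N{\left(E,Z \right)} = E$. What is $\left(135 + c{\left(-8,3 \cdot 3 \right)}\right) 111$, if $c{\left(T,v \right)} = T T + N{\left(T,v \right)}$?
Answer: $21201$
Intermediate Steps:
$c{\left(T,v \right)} = T + T^{2}$ ($c{\left(T,v \right)} = T T + T = T^{2} + T = T + T^{2}$)
$\left(135 + c{\left(-8,3 \cdot 3 \right)}\right) 111 = \left(135 - 8 \left(1 - 8\right)\right) 111 = \left(135 - -56\right) 111 = \left(135 + 56\right) 111 = 191 \cdot 111 = 21201$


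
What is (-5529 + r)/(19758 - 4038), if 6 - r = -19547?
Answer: 1753/1965 ≈ 0.89211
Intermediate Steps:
r = 19553 (r = 6 - 1*(-19547) = 6 + 19547 = 19553)
(-5529 + r)/(19758 - 4038) = (-5529 + 19553)/(19758 - 4038) = 14024/15720 = 14024*(1/15720) = 1753/1965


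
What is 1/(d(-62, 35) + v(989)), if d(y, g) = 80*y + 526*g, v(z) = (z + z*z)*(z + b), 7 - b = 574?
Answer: 1/413197870 ≈ 2.4201e-9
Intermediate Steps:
b = -567 (b = 7 - 1*574 = 7 - 574 = -567)
v(z) = (-567 + z)*(z + z²) (v(z) = (z + z*z)*(z - 567) = (z + z²)*(-567 + z) = (-567 + z)*(z + z²))
1/(d(-62, 35) + v(989)) = 1/((80*(-62) + 526*35) + 989*(-567 + 989² - 566*989)) = 1/((-4960 + 18410) + 989*(-567 + 978121 - 559774)) = 1/(13450 + 989*417780) = 1/(13450 + 413184420) = 1/413197870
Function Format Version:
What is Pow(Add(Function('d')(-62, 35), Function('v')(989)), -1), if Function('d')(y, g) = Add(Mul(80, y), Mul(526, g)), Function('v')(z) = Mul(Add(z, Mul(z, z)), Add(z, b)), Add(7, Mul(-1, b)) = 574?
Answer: Rational(1, 413197870) ≈ 2.4201e-9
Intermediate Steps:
b = -567 (b = Add(7, Mul(-1, 574)) = Add(7, -574) = -567)
Function('v')(z) = Mul(Add(-567, z), Add(z, Pow(z, 2))) (Function('v')(z) = Mul(Add(z, Mul(z, z)), Add(z, -567)) = Mul(Add(z, Pow(z, 2)), Add(-567, z)) = Mul(Add(-567, z), Add(z, Pow(z, 2))))
Pow(Add(Function('d')(-62, 35), Function('v')(989)), -1) = Pow(Add(Add(Mul(80, -62), Mul(526, 35)), Mul(989, Add(-567, Pow(989, 2), Mul(-566, 989)))), -1) = Pow(Add(Add(-4960, 18410), Mul(989, Add(-567, 978121, -559774))), -1) = Pow(Add(13450, Mul(989, 417780)), -1) = Pow(Add(13450, 413184420), -1) = Pow(413197870, -1) = Rational(1, 413197870)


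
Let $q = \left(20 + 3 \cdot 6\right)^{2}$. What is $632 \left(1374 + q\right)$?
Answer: $1780976$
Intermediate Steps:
$q = 1444$ ($q = \left(20 + 18\right)^{2} = 38^{2} = 1444$)
$632 \left(1374 + q\right) = 632 \left(1374 + 1444\right) = 632 \cdot 2818 = 1780976$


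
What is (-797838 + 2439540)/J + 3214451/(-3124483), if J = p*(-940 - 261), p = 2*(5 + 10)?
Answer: -874214443266/18762520415 ≈ -46.594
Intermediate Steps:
p = 30 (p = 2*15 = 30)
J = -36030 (J = 30*(-940 - 261) = 30*(-1201) = -36030)
(-797838 + 2439540)/J + 3214451/(-3124483) = (-797838 + 2439540)/(-36030) + 3214451/(-3124483) = 1641702*(-1/36030) + 3214451*(-1/3124483) = -273617/6005 - 3214451/3124483 = -874214443266/18762520415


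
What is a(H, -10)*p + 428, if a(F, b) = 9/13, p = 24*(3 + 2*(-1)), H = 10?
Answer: 5780/13 ≈ 444.62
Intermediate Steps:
p = 24 (p = 24*(3 - 2) = 24*1 = 24)
a(F, b) = 9/13 (a(F, b) = 9*(1/13) = 9/13)
a(H, -10)*p + 428 = (9/13)*24 + 428 = 216/13 + 428 = 5780/13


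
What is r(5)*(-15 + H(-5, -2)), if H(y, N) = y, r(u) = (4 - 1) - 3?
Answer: 0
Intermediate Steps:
r(u) = 0 (r(u) = 3 - 3 = 0)
r(5)*(-15 + H(-5, -2)) = 0*(-15 - 5) = 0*(-20) = 0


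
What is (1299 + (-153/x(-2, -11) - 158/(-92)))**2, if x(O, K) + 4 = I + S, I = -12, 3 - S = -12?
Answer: 4471730641/2116 ≈ 2.1133e+6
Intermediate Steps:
S = 15 (S = 3 - 1*(-12) = 3 + 12 = 15)
x(O, K) = -1 (x(O, K) = -4 + (-12 + 15) = -4 + 3 = -1)
(1299 + (-153/x(-2, -11) - 158/(-92)))**2 = (1299 + (-153/(-1) - 158/(-92)))**2 = (1299 + (-153*(-1) - 158*(-1/92)))**2 = (1299 + (153 + 79/46))**2 = (1299 + 7117/46)**2 = (66871/46)**2 = 4471730641/2116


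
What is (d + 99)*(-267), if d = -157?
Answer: 15486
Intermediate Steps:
(d + 99)*(-267) = (-157 + 99)*(-267) = -58*(-267) = 15486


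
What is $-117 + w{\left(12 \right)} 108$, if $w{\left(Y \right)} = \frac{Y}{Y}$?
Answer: $-9$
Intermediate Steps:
$w{\left(Y \right)} = 1$
$-117 + w{\left(12 \right)} 108 = -117 + 1 \cdot 108 = -117 + 108 = -9$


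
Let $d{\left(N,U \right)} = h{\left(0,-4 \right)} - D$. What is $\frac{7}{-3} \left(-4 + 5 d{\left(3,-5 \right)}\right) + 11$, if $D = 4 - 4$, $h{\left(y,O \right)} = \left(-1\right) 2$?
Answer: $\frac{131}{3} \approx 43.667$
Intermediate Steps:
$h{\left(y,O \right)} = -2$
$D = 0$
$d{\left(N,U \right)} = -2$ ($d{\left(N,U \right)} = -2 - 0 = -2 + 0 = -2$)
$\frac{7}{-3} \left(-4 + 5 d{\left(3,-5 \right)}\right) + 11 = \frac{7}{-3} \left(-4 + 5 \left(-2\right)\right) + 11 = 7 \left(- \frac{1}{3}\right) \left(-4 - 10\right) + 11 = \left(- \frac{7}{3}\right) \left(-14\right) + 11 = \frac{98}{3} + 11 = \frac{131}{3}$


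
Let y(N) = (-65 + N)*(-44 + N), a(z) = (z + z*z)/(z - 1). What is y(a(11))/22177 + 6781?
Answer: 3759595811/554425 ≈ 6781.1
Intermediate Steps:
a(z) = (z + z²)/(-1 + z)
y(a(11))/22177 + 6781 = (2860 + (11*(1 + 11)/(-1 + 11))² - 1199*(1 + 11)/(-1 + 11))/22177 + 6781 = (2860 + (11*12/10)² - 1199*12/10)*(1/22177) + 6781 = (2860 + (11*(⅒)*12)² - 1199*12/10)*(1/22177) + 6781 = (2860 + (66/5)² - 109*66/5)*(1/22177) + 6781 = (2860 + 4356/25 - 7194/5)*(1/22177) + 6781 = (39886/25)*(1/22177) + 6781 = 39886/554425 + 6781 = 3759595811/554425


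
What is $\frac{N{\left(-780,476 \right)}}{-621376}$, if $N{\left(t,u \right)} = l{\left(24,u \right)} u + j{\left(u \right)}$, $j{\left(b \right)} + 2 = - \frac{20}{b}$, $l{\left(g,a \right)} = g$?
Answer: $- \frac{1359213}{73943744} \approx -0.018382$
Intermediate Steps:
$j{\left(b \right)} = -2 - \frac{20}{b}$
$N{\left(t,u \right)} = -2 - \frac{20}{u} + 24 u$ ($N{\left(t,u \right)} = 24 u - \left(2 + \frac{20}{u}\right) = -2 - \frac{20}{u} + 24 u$)
$\frac{N{\left(-780,476 \right)}}{-621376} = \frac{-2 - \frac{20}{476} + 24 \cdot 476}{-621376} = \left(-2 - \frac{5}{119} + 11424\right) \left(- \frac{1}{621376}\right) = \frac{1359213}{119} \left(- \frac{1}{621376}\right) = - \frac{1359213}{73943744}$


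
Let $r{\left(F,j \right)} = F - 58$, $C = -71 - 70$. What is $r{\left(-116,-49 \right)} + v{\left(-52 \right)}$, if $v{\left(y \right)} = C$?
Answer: $-315$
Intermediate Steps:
$C = -141$
$r{\left(F,j \right)} = -58 + F$ ($r{\left(F,j \right)} = F - 58 = -58 + F$)
$v{\left(y \right)} = -141$
$r{\left(-116,-49 \right)} + v{\left(-52 \right)} = \left(-58 - 116\right) - 141 = -174 - 141 = -315$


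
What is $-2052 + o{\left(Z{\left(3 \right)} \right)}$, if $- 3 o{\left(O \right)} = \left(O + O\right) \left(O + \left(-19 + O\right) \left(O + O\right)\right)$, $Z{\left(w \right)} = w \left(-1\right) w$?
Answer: $918$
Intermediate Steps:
$Z{\left(w \right)} = - w^{2}$ ($Z{\left(w \right)} = - w w = - w^{2}$)
$o{\left(O \right)} = - \frac{2 O \left(O + 2 O \left(-19 + O\right)\right)}{3}$ ($o{\left(O \right)} = - \frac{\left(O + O\right) \left(O + \left(-19 + O\right) \left(O + O\right)\right)}{3} = - \frac{2 O \left(O + \left(-19 + O\right) 2 O\right)}{3} = - \frac{2 O \left(O + 2 O \left(-19 + O\right)\right)}{3}$)
$-2052 + o{\left(Z{\left(3 \right)} \right)} = -2052 + \frac{2 \left(- 3^{2}\right)^{2} \left(37 - 2 \left(- 3^{2}\right)\right)}{3} = -2052 + \frac{2 \left(\left(-1\right) 9\right)^{2} \left(37 - 2 \left(\left(-1\right) 9\right)\right)}{3} = -2052 + \frac{2 \left(-9\right)^{2} \left(37 - -18\right)}{3} = -2052 + \frac{2}{3} \cdot 81 \left(37 + 18\right) = -2052 + \frac{2}{3} \cdot 81 \cdot 55 = -2052 + 2970 = 918$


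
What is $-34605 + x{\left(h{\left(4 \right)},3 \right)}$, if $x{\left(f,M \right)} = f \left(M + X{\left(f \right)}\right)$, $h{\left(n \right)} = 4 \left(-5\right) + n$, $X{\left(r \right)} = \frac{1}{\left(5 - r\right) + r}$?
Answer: $- \frac{173281}{5} \approx -34656.0$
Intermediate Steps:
$X{\left(r \right)} = \frac{1}{5}$
$h{\left(n \right)} = -20 + n$
$x{\left(f,M \right)} = f \left(\frac{1}{5} + M\right)$ ($x{\left(f,M \right)} = f \left(M + \frac{1}{5}\right) = f \left(\frac{1}{5} + M\right)$)
$-34605 + x{\left(h{\left(4 \right)},3 \right)} = -34605 + \left(-20 + 4\right) \left(\frac{1}{5} + 3\right) = -34605 - \frac{256}{5} = - \frac{173281}{5}$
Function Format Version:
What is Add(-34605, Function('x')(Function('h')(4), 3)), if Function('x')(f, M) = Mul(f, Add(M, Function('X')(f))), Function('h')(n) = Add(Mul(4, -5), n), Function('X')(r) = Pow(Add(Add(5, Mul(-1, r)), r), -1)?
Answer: Rational(-173281, 5) ≈ -34656.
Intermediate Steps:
Function('X')(r) = Rational(1, 5) (Function('X')(r) = Pow(5, -1) = Rational(1, 5))
Function('h')(n) = Add(-20, n)
Function('x')(f, M) = Mul(f, Add(Rational(1, 5), M)) (Function('x')(f, M) = Mul(f, Add(M, Rational(1, 5))) = Mul(f, Add(Rational(1, 5), M)))
Add(-34605, Function('x')(Function('h')(4), 3)) = Add(-34605, Mul(Add(-20, 4), Add(Rational(1, 5), 3))) = Add(-34605, Mul(-16, Rational(16, 5))) = Add(-34605, Rational(-256, 5)) = Rational(-173281, 5)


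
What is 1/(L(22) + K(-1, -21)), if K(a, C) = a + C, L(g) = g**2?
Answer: 1/462 ≈ 0.0021645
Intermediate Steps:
K(a, C) = C + a
1/(L(22) + K(-1, -21)) = 1/(22**2 + (-21 - 1)) = 1/(484 - 22) = 1/462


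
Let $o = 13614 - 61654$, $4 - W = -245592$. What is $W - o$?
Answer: $293636$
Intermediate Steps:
$W = 245596$ ($W = 4 - -245592 = 4 + 245592 = 245596$)
$o = -48040$ ($o = 13614 - 61654 = -48040$)
$W - o = 245596 - -48040 = 245596 + 48040 = 293636$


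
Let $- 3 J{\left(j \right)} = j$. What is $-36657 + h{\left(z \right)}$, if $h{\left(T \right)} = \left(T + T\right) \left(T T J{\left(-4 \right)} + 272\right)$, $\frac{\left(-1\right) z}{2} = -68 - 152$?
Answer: $\frac{682080109}{3} \approx 2.2736 \cdot 10^{8}$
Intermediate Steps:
$J{\left(j \right)} = - \frac{j}{3}$
$z = 440$ ($z = - 2 \left(-68 - 152\right) = \left(-2\right) \left(-220\right) = 440$)
$h{\left(T \right)} = 2 T \left(272 + \frac{4 T^{2}}{3}\right)$ ($h{\left(T \right)} = \left(T + T\right) \left(T T \left(\left(- \frac{1}{3}\right) \left(-4\right)\right) + 272\right) = 2 T \left(T^{2} \cdot \frac{4}{3} + 272\right) = 2 T \left(\frac{4 T^{2}}{3} + 272\right) = 2 T \left(272 + \frac{4 T^{2}}{3}\right)$)
$-36657 + h{\left(z \right)} = -36657 + \frac{8}{3} \cdot 440 \left(204 + 440^{2}\right) = -36657 + \frac{8}{3} \cdot 440 \left(204 + 193600\right) = -36657 + \frac{8}{3} \cdot 440 \cdot 193804 = -36657 + \frac{682190080}{3} = \frac{682080109}{3}$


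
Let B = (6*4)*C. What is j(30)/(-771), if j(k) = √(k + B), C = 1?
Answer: -√6/257 ≈ -0.0095311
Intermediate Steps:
B = 24 (B = (6*4)*1 = 24*1 = 24)
j(k) = √(24 + k) (j(k) = √(k + 24) = √(24 + k))
j(30)/(-771) = √(24 + 30)/(-771) = √54*(-1/771) = (3*√6)*(-1/771) = -√6/257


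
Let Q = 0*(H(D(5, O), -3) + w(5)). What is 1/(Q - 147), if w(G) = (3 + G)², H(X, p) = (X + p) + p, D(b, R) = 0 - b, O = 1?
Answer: -1/147 ≈ -0.0068027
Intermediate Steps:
D(b, R) = -b
H(X, p) = X + 2*p
Q = 0 (Q = 0*((-1*5 + 2*(-3)) + (3 + 5)²) = 0*((-5 - 6) + 8²) = 0*(-11 + 64) = 0*53 = 0)
1/(Q - 147) = 1/(0 - 147) = 1/(-147) = -1/147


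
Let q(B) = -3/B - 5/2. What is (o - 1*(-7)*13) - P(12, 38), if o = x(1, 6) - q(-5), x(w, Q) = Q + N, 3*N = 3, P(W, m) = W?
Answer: 879/10 ≈ 87.900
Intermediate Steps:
q(B) = -5/2 - 3/B (q(B) = -3/B - 5*1/2 = -3/B - 5/2 = -5/2 - 3/B)
N = 1 (N = (1/3)*3 = 1)
x(w, Q) = 1 + Q (x(w, Q) = Q + 1 = 1 + Q)
o = 89/10 (o = (1 + 6) - (-5/2 - 3/(-5)) = 7 - (-5/2 - 3*(-1/5)) = 7 - (-5/2 + 3/5) = 7 - 1*(-19/10) = 7 + 19/10 = 89/10 ≈ 8.9000)
(o - 1*(-7)*13) - P(12, 38) = (89/10 - 1*(-7)*13) - 1*12 = (89/10 + 7*13) - 12 = (89/10 + 91) - 12 = 999/10 - 12 = 879/10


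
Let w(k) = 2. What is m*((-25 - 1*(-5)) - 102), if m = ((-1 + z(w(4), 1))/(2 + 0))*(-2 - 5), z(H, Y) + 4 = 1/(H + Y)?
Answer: -5978/3 ≈ -1992.7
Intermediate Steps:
z(H, Y) = -4 + 1/(H + Y)
m = 49/3 (m = ((-1 + (1 - 4*2 - 4*1)/(2 + 1))/(2 + 0))*(-2 - 5) = ((-1 + (1 - 8 - 4)/3)/2)*(-7) = ((-1 + (⅓)*(-11))*(½))*(-7) = ((-1 - 11/3)*(½))*(-7) = -14/3*½*(-7) = -7/3*(-7) = 49/3 ≈ 16.333)
m*((-25 - 1*(-5)) - 102) = 49*((-25 - 1*(-5)) - 102)/3 = 49*((-25 + 5) - 102)/3 = 49*(-20 - 102)/3 = (49/3)*(-122) = -5978/3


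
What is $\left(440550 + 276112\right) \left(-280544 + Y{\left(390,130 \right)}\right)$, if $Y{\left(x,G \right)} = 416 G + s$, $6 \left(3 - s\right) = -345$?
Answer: $-162254785117$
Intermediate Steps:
$s = \frac{121}{2}$ ($s = 3 - - \frac{115}{2} = 3 + \frac{115}{2} = \frac{121}{2} \approx 60.5$)
$Y{\left(x,G \right)} = \frac{121}{2} + 416 G$ ($Y{\left(x,G \right)} = 416 G + \frac{121}{2} = \frac{121}{2} + 416 G$)
$\left(440550 + 276112\right) \left(-280544 + Y{\left(390,130 \right)}\right) = \left(440550 + 276112\right) \left(-280544 + \left(\frac{121}{2} + 416 \cdot 130\right)\right) = 716662 \left(-280544 + \left(\frac{121}{2} + 54080\right)\right) = 716662 \left(-280544 + \frac{108281}{2}\right) = 716662 \left(- \frac{452807}{2}\right) = -162254785117$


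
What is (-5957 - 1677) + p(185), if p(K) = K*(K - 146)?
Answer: -419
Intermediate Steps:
p(K) = K*(-146 + K)
(-5957 - 1677) + p(185) = (-5957 - 1677) + 185*(-146 + 185) = -7634 + 185*39 = -7634 + 7215 = -419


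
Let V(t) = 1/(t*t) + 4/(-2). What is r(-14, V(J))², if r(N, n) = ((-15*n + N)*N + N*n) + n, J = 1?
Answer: 1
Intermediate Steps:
V(t) = -2 + t⁻² (V(t) = t⁻² + 4*(-½) = t⁻² - 2 = -2 + t⁻²)
r(N, n) = n + N*n + N*(N - 15*n) (r(N, n) = ((N - 15*n)*N + N*n) + n = (N*(N - 15*n) + N*n) + n = (N*n + N*(N - 15*n)) + n = n + N*n + N*(N - 15*n))
r(-14, V(J))² = ((-2 + 1⁻²) + (-14)² - 14*(-14)*(-2 + 1⁻²))² = ((-2 + 1) + 196 - 14*(-14)*(-2 + 1))² = (-1 + 196 - 14*(-14)*(-1))² = (-1 + 196 - 196)² = (-1)² = 1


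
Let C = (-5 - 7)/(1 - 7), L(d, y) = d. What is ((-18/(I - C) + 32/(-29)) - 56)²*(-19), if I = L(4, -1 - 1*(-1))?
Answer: -69822891/841 ≈ -83024.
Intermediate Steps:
I = 4
C = 2 (C = -12/(-6) = -12*(-⅙) = 2)
((-18/(I - C) + 32/(-29)) - 56)²*(-19) = ((-18/(4 - 1*2) + 32/(-29)) - 56)²*(-19) = ((-18/(4 - 2) + 32*(-1/29)) - 56)²*(-19) = ((-18/2 - 32/29) - 56)²*(-19) = ((-18*½ - 32/29) - 56)²*(-19) = ((-9 - 32/29) - 56)²*(-19) = (-293/29 - 56)²*(-19) = (-1917/29)²*(-19) = (3674889/841)*(-19) = -69822891/841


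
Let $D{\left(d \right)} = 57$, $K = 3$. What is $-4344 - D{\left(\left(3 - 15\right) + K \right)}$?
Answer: $-4401$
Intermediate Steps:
$-4344 - D{\left(\left(3 - 15\right) + K \right)} = -4344 - 57 = -4401$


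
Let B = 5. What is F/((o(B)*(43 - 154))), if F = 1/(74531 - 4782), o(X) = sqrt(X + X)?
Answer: -sqrt(10)/77421390 ≈ -4.0845e-8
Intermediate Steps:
o(X) = sqrt(2)*sqrt(X) (o(X) = sqrt(2*X) = sqrt(2)*sqrt(X))
F = 1/69749 ≈ 1.4337e-5
F/((o(B)*(43 - 154))) = 1/(69749*(((sqrt(2)*sqrt(5))*(43 - 154)))) = 1/(69749*((sqrt(10)*(-111)))) = 1/(69749*((-111*sqrt(10)))) = (-sqrt(10)/1110)/69749 = -sqrt(10)/77421390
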